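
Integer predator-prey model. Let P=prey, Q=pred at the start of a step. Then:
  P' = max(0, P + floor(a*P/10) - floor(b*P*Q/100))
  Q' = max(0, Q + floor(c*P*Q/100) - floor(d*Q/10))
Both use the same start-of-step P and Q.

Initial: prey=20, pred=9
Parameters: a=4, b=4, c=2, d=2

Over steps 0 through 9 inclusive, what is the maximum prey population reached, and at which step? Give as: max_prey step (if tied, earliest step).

Answer: 21 1

Derivation:
Step 1: prey: 20+8-7=21; pred: 9+3-1=11
Step 2: prey: 21+8-9=20; pred: 11+4-2=13
Step 3: prey: 20+8-10=18; pred: 13+5-2=16
Step 4: prey: 18+7-11=14; pred: 16+5-3=18
Step 5: prey: 14+5-10=9; pred: 18+5-3=20
Step 6: prey: 9+3-7=5; pred: 20+3-4=19
Step 7: prey: 5+2-3=4; pred: 19+1-3=17
Step 8: prey: 4+1-2=3; pred: 17+1-3=15
Step 9: prey: 3+1-1=3; pred: 15+0-3=12
Max prey = 21 at step 1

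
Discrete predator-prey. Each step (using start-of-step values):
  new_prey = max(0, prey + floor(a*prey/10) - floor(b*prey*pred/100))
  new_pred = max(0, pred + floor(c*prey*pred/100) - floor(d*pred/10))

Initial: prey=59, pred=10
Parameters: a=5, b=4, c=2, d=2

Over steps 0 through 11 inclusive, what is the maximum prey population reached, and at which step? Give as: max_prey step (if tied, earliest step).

Answer: 65 1

Derivation:
Step 1: prey: 59+29-23=65; pred: 10+11-2=19
Step 2: prey: 65+32-49=48; pred: 19+24-3=40
Step 3: prey: 48+24-76=0; pred: 40+38-8=70
Step 4: prey: 0+0-0=0; pred: 70+0-14=56
Step 5: prey: 0+0-0=0; pred: 56+0-11=45
Step 6: prey: 0+0-0=0; pred: 45+0-9=36
Step 7: prey: 0+0-0=0; pred: 36+0-7=29
Step 8: prey: 0+0-0=0; pred: 29+0-5=24
Step 9: prey: 0+0-0=0; pred: 24+0-4=20
Step 10: prey: 0+0-0=0; pred: 20+0-4=16
Step 11: prey: 0+0-0=0; pred: 16+0-3=13
Max prey = 65 at step 1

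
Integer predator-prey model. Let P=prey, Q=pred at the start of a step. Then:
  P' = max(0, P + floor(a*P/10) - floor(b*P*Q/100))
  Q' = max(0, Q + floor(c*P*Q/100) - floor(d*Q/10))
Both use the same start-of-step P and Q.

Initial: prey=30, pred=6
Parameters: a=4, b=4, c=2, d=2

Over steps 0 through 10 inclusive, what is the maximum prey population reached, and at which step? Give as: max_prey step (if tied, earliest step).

Answer: 38 2

Derivation:
Step 1: prey: 30+12-7=35; pred: 6+3-1=8
Step 2: prey: 35+14-11=38; pred: 8+5-1=12
Step 3: prey: 38+15-18=35; pred: 12+9-2=19
Step 4: prey: 35+14-26=23; pred: 19+13-3=29
Step 5: prey: 23+9-26=6; pred: 29+13-5=37
Step 6: prey: 6+2-8=0; pred: 37+4-7=34
Step 7: prey: 0+0-0=0; pred: 34+0-6=28
Step 8: prey: 0+0-0=0; pred: 28+0-5=23
Step 9: prey: 0+0-0=0; pred: 23+0-4=19
Step 10: prey: 0+0-0=0; pred: 19+0-3=16
Max prey = 38 at step 2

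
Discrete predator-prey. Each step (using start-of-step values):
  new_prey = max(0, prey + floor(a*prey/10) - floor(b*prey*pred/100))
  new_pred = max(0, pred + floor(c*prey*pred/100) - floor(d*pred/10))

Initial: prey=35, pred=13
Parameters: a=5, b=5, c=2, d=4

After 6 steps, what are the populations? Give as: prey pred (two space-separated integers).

Answer: 3 7

Derivation:
Step 1: prey: 35+17-22=30; pred: 13+9-5=17
Step 2: prey: 30+15-25=20; pred: 17+10-6=21
Step 3: prey: 20+10-21=9; pred: 21+8-8=21
Step 4: prey: 9+4-9=4; pred: 21+3-8=16
Step 5: prey: 4+2-3=3; pred: 16+1-6=11
Step 6: prey: 3+1-1=3; pred: 11+0-4=7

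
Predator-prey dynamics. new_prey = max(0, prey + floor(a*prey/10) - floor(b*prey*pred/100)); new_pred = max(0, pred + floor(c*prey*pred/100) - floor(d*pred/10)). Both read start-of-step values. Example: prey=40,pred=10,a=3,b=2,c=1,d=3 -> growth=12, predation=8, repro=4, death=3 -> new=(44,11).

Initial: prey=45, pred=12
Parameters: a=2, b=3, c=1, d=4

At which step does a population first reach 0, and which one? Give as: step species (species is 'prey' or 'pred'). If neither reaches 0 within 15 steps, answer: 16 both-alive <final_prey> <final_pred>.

Step 1: prey: 45+9-16=38; pred: 12+5-4=13
Step 2: prey: 38+7-14=31; pred: 13+4-5=12
Step 3: prey: 31+6-11=26; pred: 12+3-4=11
Step 4: prey: 26+5-8=23; pred: 11+2-4=9
Step 5: prey: 23+4-6=21; pred: 9+2-3=8
Step 6: prey: 21+4-5=20; pred: 8+1-3=6
Step 7: prey: 20+4-3=21; pred: 6+1-2=5
Step 8: prey: 21+4-3=22; pred: 5+1-2=4
Step 9: prey: 22+4-2=24; pred: 4+0-1=3
Step 10: prey: 24+4-2=26; pred: 3+0-1=2
Step 11: prey: 26+5-1=30; pred: 2+0-0=2
Step 12: prey: 30+6-1=35; pred: 2+0-0=2
Step 13: prey: 35+7-2=40; pred: 2+0-0=2
Step 14: prey: 40+8-2=46; pred: 2+0-0=2
Step 15: prey: 46+9-2=53; pred: 2+0-0=2
No extinction within 15 steps

Answer: 16 both-alive 53 2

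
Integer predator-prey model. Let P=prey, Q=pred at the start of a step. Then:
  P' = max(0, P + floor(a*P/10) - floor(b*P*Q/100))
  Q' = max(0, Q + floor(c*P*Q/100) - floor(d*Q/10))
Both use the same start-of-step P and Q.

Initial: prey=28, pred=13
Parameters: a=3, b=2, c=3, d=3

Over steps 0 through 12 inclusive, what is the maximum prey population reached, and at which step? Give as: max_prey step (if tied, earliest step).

Step 1: prey: 28+8-7=29; pred: 13+10-3=20
Step 2: prey: 29+8-11=26; pred: 20+17-6=31
Step 3: prey: 26+7-16=17; pred: 31+24-9=46
Step 4: prey: 17+5-15=7; pred: 46+23-13=56
Step 5: prey: 7+2-7=2; pred: 56+11-16=51
Step 6: prey: 2+0-2=0; pred: 51+3-15=39
Step 7: prey: 0+0-0=0; pred: 39+0-11=28
Step 8: prey: 0+0-0=0; pred: 28+0-8=20
Step 9: prey: 0+0-0=0; pred: 20+0-6=14
Step 10: prey: 0+0-0=0; pred: 14+0-4=10
Step 11: prey: 0+0-0=0; pred: 10+0-3=7
Step 12: prey: 0+0-0=0; pred: 7+0-2=5
Max prey = 29 at step 1

Answer: 29 1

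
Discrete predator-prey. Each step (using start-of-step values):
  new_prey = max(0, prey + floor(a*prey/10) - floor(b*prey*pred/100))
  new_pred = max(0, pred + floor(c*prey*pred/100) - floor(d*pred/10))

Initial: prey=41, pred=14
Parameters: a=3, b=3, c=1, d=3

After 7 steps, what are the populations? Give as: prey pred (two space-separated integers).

Answer: 14 11

Derivation:
Step 1: prey: 41+12-17=36; pred: 14+5-4=15
Step 2: prey: 36+10-16=30; pred: 15+5-4=16
Step 3: prey: 30+9-14=25; pred: 16+4-4=16
Step 4: prey: 25+7-12=20; pred: 16+4-4=16
Step 5: prey: 20+6-9=17; pred: 16+3-4=15
Step 6: prey: 17+5-7=15; pred: 15+2-4=13
Step 7: prey: 15+4-5=14; pred: 13+1-3=11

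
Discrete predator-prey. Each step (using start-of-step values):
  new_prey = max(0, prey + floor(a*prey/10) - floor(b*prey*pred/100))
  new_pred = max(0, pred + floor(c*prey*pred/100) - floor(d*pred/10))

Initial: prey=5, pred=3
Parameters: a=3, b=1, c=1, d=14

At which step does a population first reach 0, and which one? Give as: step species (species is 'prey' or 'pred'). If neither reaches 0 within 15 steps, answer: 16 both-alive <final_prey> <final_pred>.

Step 1: prey: 5+1-0=6; pred: 3+0-4=0
First extinction: pred at step 1

Answer: 1 pred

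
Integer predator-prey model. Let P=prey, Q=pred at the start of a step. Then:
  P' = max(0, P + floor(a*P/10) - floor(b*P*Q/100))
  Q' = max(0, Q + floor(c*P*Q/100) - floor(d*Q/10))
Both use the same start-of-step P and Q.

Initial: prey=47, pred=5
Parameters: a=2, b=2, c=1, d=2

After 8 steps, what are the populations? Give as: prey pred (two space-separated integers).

Step 1: prey: 47+9-4=52; pred: 5+2-1=6
Step 2: prey: 52+10-6=56; pred: 6+3-1=8
Step 3: prey: 56+11-8=59; pred: 8+4-1=11
Step 4: prey: 59+11-12=58; pred: 11+6-2=15
Step 5: prey: 58+11-17=52; pred: 15+8-3=20
Step 6: prey: 52+10-20=42; pred: 20+10-4=26
Step 7: prey: 42+8-21=29; pred: 26+10-5=31
Step 8: prey: 29+5-17=17; pred: 31+8-6=33

Answer: 17 33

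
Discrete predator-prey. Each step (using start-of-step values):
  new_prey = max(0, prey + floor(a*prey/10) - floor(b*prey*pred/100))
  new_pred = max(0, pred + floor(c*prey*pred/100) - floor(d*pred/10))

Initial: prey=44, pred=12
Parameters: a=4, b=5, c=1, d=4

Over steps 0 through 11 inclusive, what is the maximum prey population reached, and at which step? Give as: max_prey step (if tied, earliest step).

Answer: 46 11

Derivation:
Step 1: prey: 44+17-26=35; pred: 12+5-4=13
Step 2: prey: 35+14-22=27; pred: 13+4-5=12
Step 3: prey: 27+10-16=21; pred: 12+3-4=11
Step 4: prey: 21+8-11=18; pred: 11+2-4=9
Step 5: prey: 18+7-8=17; pred: 9+1-3=7
Step 6: prey: 17+6-5=18; pred: 7+1-2=6
Step 7: prey: 18+7-5=20; pred: 6+1-2=5
Step 8: prey: 20+8-5=23; pred: 5+1-2=4
Step 9: prey: 23+9-4=28; pred: 4+0-1=3
Step 10: prey: 28+11-4=35; pred: 3+0-1=2
Step 11: prey: 35+14-3=46; pred: 2+0-0=2
Max prey = 46 at step 11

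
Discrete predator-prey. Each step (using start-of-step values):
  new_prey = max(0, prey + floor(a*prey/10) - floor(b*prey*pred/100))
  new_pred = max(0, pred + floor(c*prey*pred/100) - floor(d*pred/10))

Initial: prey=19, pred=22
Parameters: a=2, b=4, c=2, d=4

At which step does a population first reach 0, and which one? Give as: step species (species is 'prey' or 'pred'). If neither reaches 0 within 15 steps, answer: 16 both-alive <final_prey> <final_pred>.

Step 1: prey: 19+3-16=6; pred: 22+8-8=22
Step 2: prey: 6+1-5=2; pred: 22+2-8=16
Step 3: prey: 2+0-1=1; pred: 16+0-6=10
Step 4: prey: 1+0-0=1; pred: 10+0-4=6
Step 5: prey: 1+0-0=1; pred: 6+0-2=4
Step 6: prey: 1+0-0=1; pred: 4+0-1=3
Step 7: prey: 1+0-0=1; pred: 3+0-1=2
Step 8: prey: 1+0-0=1; pred: 2+0-0=2
Steps 9-15: state stable at prey=1, pred=2 (no change)
No extinction within 15 steps

Answer: 16 both-alive 1 2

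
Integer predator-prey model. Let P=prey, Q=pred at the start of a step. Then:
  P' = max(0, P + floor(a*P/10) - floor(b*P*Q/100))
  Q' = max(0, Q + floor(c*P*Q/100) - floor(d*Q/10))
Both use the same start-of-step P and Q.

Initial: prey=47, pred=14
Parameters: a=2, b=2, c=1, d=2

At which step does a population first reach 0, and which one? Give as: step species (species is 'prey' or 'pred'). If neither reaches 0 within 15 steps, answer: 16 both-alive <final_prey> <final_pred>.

Answer: 16 both-alive 3 6

Derivation:
Step 1: prey: 47+9-13=43; pred: 14+6-2=18
Step 2: prey: 43+8-15=36; pred: 18+7-3=22
Step 3: prey: 36+7-15=28; pred: 22+7-4=25
Step 4: prey: 28+5-14=19; pred: 25+7-5=27
Step 5: prey: 19+3-10=12; pred: 27+5-5=27
Step 6: prey: 12+2-6=8; pred: 27+3-5=25
Step 7: prey: 8+1-4=5; pred: 25+2-5=22
Step 8: prey: 5+1-2=4; pred: 22+1-4=19
Step 9: prey: 4+0-1=3; pred: 19+0-3=16
Step 10: prey: 3+0-0=3; pred: 16+0-3=13
Step 11: prey: 3+0-0=3; pred: 13+0-2=11
Step 12: prey: 3+0-0=3; pred: 11+0-2=9
Step 13: prey: 3+0-0=3; pred: 9+0-1=8
Step 14: prey: 3+0-0=3; pred: 8+0-1=7
Step 15: prey: 3+0-0=3; pred: 7+0-1=6
No extinction within 15 steps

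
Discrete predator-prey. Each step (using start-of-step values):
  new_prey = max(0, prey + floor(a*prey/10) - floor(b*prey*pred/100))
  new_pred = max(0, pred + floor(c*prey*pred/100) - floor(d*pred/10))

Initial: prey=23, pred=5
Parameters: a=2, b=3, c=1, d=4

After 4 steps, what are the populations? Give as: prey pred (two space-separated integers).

Answer: 33 2

Derivation:
Step 1: prey: 23+4-3=24; pred: 5+1-2=4
Step 2: prey: 24+4-2=26; pred: 4+0-1=3
Step 3: prey: 26+5-2=29; pred: 3+0-1=2
Step 4: prey: 29+5-1=33; pred: 2+0-0=2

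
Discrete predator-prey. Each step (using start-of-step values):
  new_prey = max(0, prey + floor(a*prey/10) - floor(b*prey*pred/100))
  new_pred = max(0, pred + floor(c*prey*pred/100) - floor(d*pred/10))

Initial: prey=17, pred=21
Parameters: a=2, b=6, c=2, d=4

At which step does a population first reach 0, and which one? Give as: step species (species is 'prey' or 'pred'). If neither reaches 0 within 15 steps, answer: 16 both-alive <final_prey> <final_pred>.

Answer: 1 prey

Derivation:
Step 1: prey: 17+3-21=0; pred: 21+7-8=20
First extinction: prey at step 1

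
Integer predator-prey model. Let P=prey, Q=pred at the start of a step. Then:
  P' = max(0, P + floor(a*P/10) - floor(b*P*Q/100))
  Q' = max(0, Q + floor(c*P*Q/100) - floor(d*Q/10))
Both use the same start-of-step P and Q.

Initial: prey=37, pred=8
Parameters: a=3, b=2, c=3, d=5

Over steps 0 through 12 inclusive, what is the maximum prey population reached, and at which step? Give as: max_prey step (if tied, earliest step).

Answer: 45 2

Derivation:
Step 1: prey: 37+11-5=43; pred: 8+8-4=12
Step 2: prey: 43+12-10=45; pred: 12+15-6=21
Step 3: prey: 45+13-18=40; pred: 21+28-10=39
Step 4: prey: 40+12-31=21; pred: 39+46-19=66
Step 5: prey: 21+6-27=0; pred: 66+41-33=74
Step 6: prey: 0+0-0=0; pred: 74+0-37=37
Step 7: prey: 0+0-0=0; pred: 37+0-18=19
Step 8: prey: 0+0-0=0; pred: 19+0-9=10
Step 9: prey: 0+0-0=0; pred: 10+0-5=5
Step 10: prey: 0+0-0=0; pred: 5+0-2=3
Step 11: prey: 0+0-0=0; pred: 3+0-1=2
Step 12: prey: 0+0-0=0; pred: 2+0-1=1
Max prey = 45 at step 2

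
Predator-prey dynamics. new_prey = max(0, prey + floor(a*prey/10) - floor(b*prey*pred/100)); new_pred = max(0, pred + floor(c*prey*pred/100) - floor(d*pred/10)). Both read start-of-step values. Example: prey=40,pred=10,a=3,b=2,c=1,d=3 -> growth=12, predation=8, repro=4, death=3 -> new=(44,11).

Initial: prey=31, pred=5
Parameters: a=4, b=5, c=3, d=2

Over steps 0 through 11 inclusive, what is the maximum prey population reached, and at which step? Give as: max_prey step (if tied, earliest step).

Step 1: prey: 31+12-7=36; pred: 5+4-1=8
Step 2: prey: 36+14-14=36; pred: 8+8-1=15
Step 3: prey: 36+14-27=23; pred: 15+16-3=28
Step 4: prey: 23+9-32=0; pred: 28+19-5=42
Step 5: prey: 0+0-0=0; pred: 42+0-8=34
Step 6: prey: 0+0-0=0; pred: 34+0-6=28
Step 7: prey: 0+0-0=0; pred: 28+0-5=23
Step 8: prey: 0+0-0=0; pred: 23+0-4=19
Step 9: prey: 0+0-0=0; pred: 19+0-3=16
Step 10: prey: 0+0-0=0; pred: 16+0-3=13
Step 11: prey: 0+0-0=0; pred: 13+0-2=11
Max prey = 36 at step 1

Answer: 36 1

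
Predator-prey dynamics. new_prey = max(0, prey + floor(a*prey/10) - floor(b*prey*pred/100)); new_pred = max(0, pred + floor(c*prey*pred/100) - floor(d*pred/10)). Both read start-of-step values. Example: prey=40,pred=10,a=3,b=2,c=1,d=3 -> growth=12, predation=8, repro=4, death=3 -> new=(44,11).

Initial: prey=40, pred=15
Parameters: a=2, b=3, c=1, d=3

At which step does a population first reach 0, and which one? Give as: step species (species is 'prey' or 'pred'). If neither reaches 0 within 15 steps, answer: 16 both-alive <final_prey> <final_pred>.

Answer: 16 both-alive 15 3

Derivation:
Step 1: prey: 40+8-18=30; pred: 15+6-4=17
Step 2: prey: 30+6-15=21; pred: 17+5-5=17
Step 3: prey: 21+4-10=15; pred: 17+3-5=15
Step 4: prey: 15+3-6=12; pred: 15+2-4=13
Step 5: prey: 12+2-4=10; pred: 13+1-3=11
Step 6: prey: 10+2-3=9; pred: 11+1-3=9
Step 7: prey: 9+1-2=8; pred: 9+0-2=7
Step 8: prey: 8+1-1=8; pred: 7+0-2=5
Step 9: prey: 8+1-1=8; pred: 5+0-1=4
Step 10: prey: 8+1-0=9; pred: 4+0-1=3
Step 11: prey: 9+1-0=10; pred: 3+0-0=3
Step 12: prey: 10+2-0=12; pred: 3+0-0=3
Step 13: prey: 12+2-1=13; pred: 3+0-0=3
Step 14: prey: 13+2-1=14; pred: 3+0-0=3
Step 15: prey: 14+2-1=15; pred: 3+0-0=3
No extinction within 15 steps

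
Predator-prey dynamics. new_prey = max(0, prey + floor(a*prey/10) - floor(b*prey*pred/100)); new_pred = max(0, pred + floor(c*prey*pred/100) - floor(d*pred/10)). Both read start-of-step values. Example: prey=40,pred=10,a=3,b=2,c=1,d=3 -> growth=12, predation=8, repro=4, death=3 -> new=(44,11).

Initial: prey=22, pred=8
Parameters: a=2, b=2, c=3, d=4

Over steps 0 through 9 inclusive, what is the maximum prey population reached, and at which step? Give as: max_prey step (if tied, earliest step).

Answer: 23 1

Derivation:
Step 1: prey: 22+4-3=23; pred: 8+5-3=10
Step 2: prey: 23+4-4=23; pred: 10+6-4=12
Step 3: prey: 23+4-5=22; pred: 12+8-4=16
Step 4: prey: 22+4-7=19; pred: 16+10-6=20
Step 5: prey: 19+3-7=15; pred: 20+11-8=23
Step 6: prey: 15+3-6=12; pred: 23+10-9=24
Step 7: prey: 12+2-5=9; pred: 24+8-9=23
Step 8: prey: 9+1-4=6; pred: 23+6-9=20
Step 9: prey: 6+1-2=5; pred: 20+3-8=15
Max prey = 23 at step 1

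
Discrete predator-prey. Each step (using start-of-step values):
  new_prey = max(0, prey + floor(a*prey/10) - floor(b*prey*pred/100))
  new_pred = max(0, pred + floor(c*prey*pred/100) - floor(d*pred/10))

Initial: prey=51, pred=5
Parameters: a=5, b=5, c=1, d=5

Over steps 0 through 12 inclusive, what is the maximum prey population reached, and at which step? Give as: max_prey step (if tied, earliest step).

Step 1: prey: 51+25-12=64; pred: 5+2-2=5
Step 2: prey: 64+32-16=80; pred: 5+3-2=6
Step 3: prey: 80+40-24=96; pred: 6+4-3=7
Step 4: prey: 96+48-33=111; pred: 7+6-3=10
Step 5: prey: 111+55-55=111; pred: 10+11-5=16
Step 6: prey: 111+55-88=78; pred: 16+17-8=25
Step 7: prey: 78+39-97=20; pred: 25+19-12=32
Step 8: prey: 20+10-32=0; pred: 32+6-16=22
Step 9: prey: 0+0-0=0; pred: 22+0-11=11
Step 10: prey: 0+0-0=0; pred: 11+0-5=6
Step 11: prey: 0+0-0=0; pred: 6+0-3=3
Step 12: prey: 0+0-0=0; pred: 3+0-1=2
Max prey = 111 at step 4

Answer: 111 4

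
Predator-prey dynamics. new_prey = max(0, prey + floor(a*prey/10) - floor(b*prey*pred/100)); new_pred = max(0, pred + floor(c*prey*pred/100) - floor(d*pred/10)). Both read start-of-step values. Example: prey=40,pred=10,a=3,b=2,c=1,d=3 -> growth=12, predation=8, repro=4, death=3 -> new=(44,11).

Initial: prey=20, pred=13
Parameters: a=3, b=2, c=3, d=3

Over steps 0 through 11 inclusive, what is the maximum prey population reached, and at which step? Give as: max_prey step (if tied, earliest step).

Answer: 21 1

Derivation:
Step 1: prey: 20+6-5=21; pred: 13+7-3=17
Step 2: prey: 21+6-7=20; pred: 17+10-5=22
Step 3: prey: 20+6-8=18; pred: 22+13-6=29
Step 4: prey: 18+5-10=13; pred: 29+15-8=36
Step 5: prey: 13+3-9=7; pred: 36+14-10=40
Step 6: prey: 7+2-5=4; pred: 40+8-12=36
Step 7: prey: 4+1-2=3; pred: 36+4-10=30
Step 8: prey: 3+0-1=2; pred: 30+2-9=23
Step 9: prey: 2+0-0=2; pred: 23+1-6=18
Step 10: prey: 2+0-0=2; pred: 18+1-5=14
Step 11: prey: 2+0-0=2; pred: 14+0-4=10
Max prey = 21 at step 1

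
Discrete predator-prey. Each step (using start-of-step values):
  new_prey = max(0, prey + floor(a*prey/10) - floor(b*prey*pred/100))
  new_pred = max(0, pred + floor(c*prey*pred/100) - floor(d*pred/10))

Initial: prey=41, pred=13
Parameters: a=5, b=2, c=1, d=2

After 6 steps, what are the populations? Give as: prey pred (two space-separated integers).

Step 1: prey: 41+20-10=51; pred: 13+5-2=16
Step 2: prey: 51+25-16=60; pred: 16+8-3=21
Step 3: prey: 60+30-25=65; pred: 21+12-4=29
Step 4: prey: 65+32-37=60; pred: 29+18-5=42
Step 5: prey: 60+30-50=40; pred: 42+25-8=59
Step 6: prey: 40+20-47=13; pred: 59+23-11=71

Answer: 13 71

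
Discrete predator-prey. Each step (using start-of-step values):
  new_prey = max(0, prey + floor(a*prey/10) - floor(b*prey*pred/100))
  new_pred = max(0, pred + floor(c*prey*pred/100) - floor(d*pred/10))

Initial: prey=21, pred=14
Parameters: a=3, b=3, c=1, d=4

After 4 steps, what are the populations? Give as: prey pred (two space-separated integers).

Step 1: prey: 21+6-8=19; pred: 14+2-5=11
Step 2: prey: 19+5-6=18; pred: 11+2-4=9
Step 3: prey: 18+5-4=19; pred: 9+1-3=7
Step 4: prey: 19+5-3=21; pred: 7+1-2=6

Answer: 21 6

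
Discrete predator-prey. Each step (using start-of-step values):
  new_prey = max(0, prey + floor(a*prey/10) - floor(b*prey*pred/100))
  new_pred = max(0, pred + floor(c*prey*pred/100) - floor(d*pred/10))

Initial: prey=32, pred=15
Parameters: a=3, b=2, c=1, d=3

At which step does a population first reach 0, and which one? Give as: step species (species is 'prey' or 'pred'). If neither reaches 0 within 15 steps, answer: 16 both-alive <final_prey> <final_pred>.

Step 1: prey: 32+9-9=32; pred: 15+4-4=15
Steps 2-15: state stable at prey=32, pred=15 (no change)
No extinction within 15 steps

Answer: 16 both-alive 32 15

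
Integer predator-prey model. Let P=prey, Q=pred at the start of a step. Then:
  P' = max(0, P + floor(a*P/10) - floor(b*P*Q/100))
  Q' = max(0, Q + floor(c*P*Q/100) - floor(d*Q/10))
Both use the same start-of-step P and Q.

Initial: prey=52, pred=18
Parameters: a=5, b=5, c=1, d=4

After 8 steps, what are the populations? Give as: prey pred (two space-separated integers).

Step 1: prey: 52+26-46=32; pred: 18+9-7=20
Step 2: prey: 32+16-32=16; pred: 20+6-8=18
Step 3: prey: 16+8-14=10; pred: 18+2-7=13
Step 4: prey: 10+5-6=9; pred: 13+1-5=9
Step 5: prey: 9+4-4=9; pred: 9+0-3=6
Step 6: prey: 9+4-2=11; pred: 6+0-2=4
Step 7: prey: 11+5-2=14; pred: 4+0-1=3
Step 8: prey: 14+7-2=19; pred: 3+0-1=2

Answer: 19 2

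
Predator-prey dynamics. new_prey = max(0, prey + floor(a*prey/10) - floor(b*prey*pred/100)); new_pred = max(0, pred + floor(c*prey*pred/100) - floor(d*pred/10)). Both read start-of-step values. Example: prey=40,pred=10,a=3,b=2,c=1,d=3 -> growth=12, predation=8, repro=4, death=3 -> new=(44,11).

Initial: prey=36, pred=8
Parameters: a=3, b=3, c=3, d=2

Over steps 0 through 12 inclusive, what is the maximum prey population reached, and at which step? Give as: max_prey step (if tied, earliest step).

Answer: 38 1

Derivation:
Step 1: prey: 36+10-8=38; pred: 8+8-1=15
Step 2: prey: 38+11-17=32; pred: 15+17-3=29
Step 3: prey: 32+9-27=14; pred: 29+27-5=51
Step 4: prey: 14+4-21=0; pred: 51+21-10=62
Step 5: prey: 0+0-0=0; pred: 62+0-12=50
Step 6: prey: 0+0-0=0; pred: 50+0-10=40
Step 7: prey: 0+0-0=0; pred: 40+0-8=32
Step 8: prey: 0+0-0=0; pred: 32+0-6=26
Step 9: prey: 0+0-0=0; pred: 26+0-5=21
Step 10: prey: 0+0-0=0; pred: 21+0-4=17
Step 11: prey: 0+0-0=0; pred: 17+0-3=14
Step 12: prey: 0+0-0=0; pred: 14+0-2=12
Max prey = 38 at step 1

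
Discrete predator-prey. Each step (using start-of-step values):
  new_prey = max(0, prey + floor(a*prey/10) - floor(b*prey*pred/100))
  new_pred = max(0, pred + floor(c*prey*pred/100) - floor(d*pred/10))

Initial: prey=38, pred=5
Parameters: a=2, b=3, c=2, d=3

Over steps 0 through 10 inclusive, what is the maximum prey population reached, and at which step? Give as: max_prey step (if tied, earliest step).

Step 1: prey: 38+7-5=40; pred: 5+3-1=7
Step 2: prey: 40+8-8=40; pred: 7+5-2=10
Step 3: prey: 40+8-12=36; pred: 10+8-3=15
Step 4: prey: 36+7-16=27; pred: 15+10-4=21
Step 5: prey: 27+5-17=15; pred: 21+11-6=26
Step 6: prey: 15+3-11=7; pred: 26+7-7=26
Step 7: prey: 7+1-5=3; pred: 26+3-7=22
Step 8: prey: 3+0-1=2; pred: 22+1-6=17
Step 9: prey: 2+0-1=1; pred: 17+0-5=12
Step 10: prey: 1+0-0=1; pred: 12+0-3=9
Max prey = 40 at step 1

Answer: 40 1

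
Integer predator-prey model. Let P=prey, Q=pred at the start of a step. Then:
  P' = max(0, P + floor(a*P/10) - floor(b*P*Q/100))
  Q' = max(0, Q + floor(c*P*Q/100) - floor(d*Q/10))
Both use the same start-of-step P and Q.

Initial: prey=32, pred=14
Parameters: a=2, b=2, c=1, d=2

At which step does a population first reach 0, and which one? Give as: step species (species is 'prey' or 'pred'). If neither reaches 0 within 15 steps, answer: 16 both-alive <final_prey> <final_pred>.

Answer: 16 both-alive 9 5

Derivation:
Step 1: prey: 32+6-8=30; pred: 14+4-2=16
Step 2: prey: 30+6-9=27; pred: 16+4-3=17
Step 3: prey: 27+5-9=23; pred: 17+4-3=18
Step 4: prey: 23+4-8=19; pred: 18+4-3=19
Step 5: prey: 19+3-7=15; pred: 19+3-3=19
Step 6: prey: 15+3-5=13; pred: 19+2-3=18
Step 7: prey: 13+2-4=11; pred: 18+2-3=17
Step 8: prey: 11+2-3=10; pred: 17+1-3=15
Step 9: prey: 10+2-3=9; pred: 15+1-3=13
Step 10: prey: 9+1-2=8; pred: 13+1-2=12
Step 11: prey: 8+1-1=8; pred: 12+0-2=10
Step 12: prey: 8+1-1=8; pred: 10+0-2=8
Step 13: prey: 8+1-1=8; pred: 8+0-1=7
Step 14: prey: 8+1-1=8; pred: 7+0-1=6
Step 15: prey: 8+1-0=9; pred: 6+0-1=5
No extinction within 15 steps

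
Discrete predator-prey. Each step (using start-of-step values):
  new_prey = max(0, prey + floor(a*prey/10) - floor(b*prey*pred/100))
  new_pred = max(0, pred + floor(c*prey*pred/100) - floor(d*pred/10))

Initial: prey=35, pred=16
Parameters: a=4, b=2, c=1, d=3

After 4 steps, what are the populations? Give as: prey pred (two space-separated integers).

Step 1: prey: 35+14-11=38; pred: 16+5-4=17
Step 2: prey: 38+15-12=41; pred: 17+6-5=18
Step 3: prey: 41+16-14=43; pred: 18+7-5=20
Step 4: prey: 43+17-17=43; pred: 20+8-6=22

Answer: 43 22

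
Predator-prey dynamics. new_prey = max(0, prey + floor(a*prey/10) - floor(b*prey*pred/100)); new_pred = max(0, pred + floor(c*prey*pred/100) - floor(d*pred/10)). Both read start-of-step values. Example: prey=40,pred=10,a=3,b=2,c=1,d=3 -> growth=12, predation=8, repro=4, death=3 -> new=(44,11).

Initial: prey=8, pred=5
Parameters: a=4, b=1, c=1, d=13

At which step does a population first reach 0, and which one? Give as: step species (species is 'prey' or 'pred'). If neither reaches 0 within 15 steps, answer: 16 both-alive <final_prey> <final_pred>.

Step 1: prey: 8+3-0=11; pred: 5+0-6=0
First extinction: pred at step 1

Answer: 1 pred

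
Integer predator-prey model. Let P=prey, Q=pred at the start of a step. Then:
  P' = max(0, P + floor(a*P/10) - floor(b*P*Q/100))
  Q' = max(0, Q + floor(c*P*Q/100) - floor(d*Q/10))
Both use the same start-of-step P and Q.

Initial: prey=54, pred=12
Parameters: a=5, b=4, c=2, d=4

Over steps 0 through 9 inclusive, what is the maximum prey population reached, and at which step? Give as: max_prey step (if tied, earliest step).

Step 1: prey: 54+27-25=56; pred: 12+12-4=20
Step 2: prey: 56+28-44=40; pred: 20+22-8=34
Step 3: prey: 40+20-54=6; pred: 34+27-13=48
Step 4: prey: 6+3-11=0; pred: 48+5-19=34
Step 5: prey: 0+0-0=0; pred: 34+0-13=21
Step 6: prey: 0+0-0=0; pred: 21+0-8=13
Step 7: prey: 0+0-0=0; pred: 13+0-5=8
Step 8: prey: 0+0-0=0; pred: 8+0-3=5
Step 9: prey: 0+0-0=0; pred: 5+0-2=3
Max prey = 56 at step 1

Answer: 56 1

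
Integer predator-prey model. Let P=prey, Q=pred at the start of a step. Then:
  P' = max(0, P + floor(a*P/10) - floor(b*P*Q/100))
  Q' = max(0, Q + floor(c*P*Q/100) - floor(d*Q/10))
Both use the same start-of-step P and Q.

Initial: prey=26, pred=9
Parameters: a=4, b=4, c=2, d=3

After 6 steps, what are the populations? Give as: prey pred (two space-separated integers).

Step 1: prey: 26+10-9=27; pred: 9+4-2=11
Step 2: prey: 27+10-11=26; pred: 11+5-3=13
Step 3: prey: 26+10-13=23; pred: 13+6-3=16
Step 4: prey: 23+9-14=18; pred: 16+7-4=19
Step 5: prey: 18+7-13=12; pred: 19+6-5=20
Step 6: prey: 12+4-9=7; pred: 20+4-6=18

Answer: 7 18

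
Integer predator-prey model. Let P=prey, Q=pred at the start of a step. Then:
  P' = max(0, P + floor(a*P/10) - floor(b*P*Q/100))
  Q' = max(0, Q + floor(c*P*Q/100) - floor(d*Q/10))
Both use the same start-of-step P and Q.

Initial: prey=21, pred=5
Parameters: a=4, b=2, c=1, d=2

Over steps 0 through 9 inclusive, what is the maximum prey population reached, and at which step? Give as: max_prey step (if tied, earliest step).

Step 1: prey: 21+8-2=27; pred: 5+1-1=5
Step 2: prey: 27+10-2=35; pred: 5+1-1=5
Step 3: prey: 35+14-3=46; pred: 5+1-1=5
Step 4: prey: 46+18-4=60; pred: 5+2-1=6
Step 5: prey: 60+24-7=77; pred: 6+3-1=8
Step 6: prey: 77+30-12=95; pred: 8+6-1=13
Step 7: prey: 95+38-24=109; pred: 13+12-2=23
Step 8: prey: 109+43-50=102; pred: 23+25-4=44
Step 9: prey: 102+40-89=53; pred: 44+44-8=80
Max prey = 109 at step 7

Answer: 109 7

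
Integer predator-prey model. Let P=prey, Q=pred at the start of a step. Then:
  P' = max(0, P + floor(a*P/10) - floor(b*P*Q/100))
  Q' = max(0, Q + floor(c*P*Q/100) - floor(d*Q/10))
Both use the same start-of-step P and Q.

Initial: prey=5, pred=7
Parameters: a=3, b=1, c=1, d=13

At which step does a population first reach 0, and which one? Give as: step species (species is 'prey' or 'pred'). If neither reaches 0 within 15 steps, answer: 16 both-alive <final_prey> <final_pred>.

Answer: 1 pred

Derivation:
Step 1: prey: 5+1-0=6; pred: 7+0-9=0
First extinction: pred at step 1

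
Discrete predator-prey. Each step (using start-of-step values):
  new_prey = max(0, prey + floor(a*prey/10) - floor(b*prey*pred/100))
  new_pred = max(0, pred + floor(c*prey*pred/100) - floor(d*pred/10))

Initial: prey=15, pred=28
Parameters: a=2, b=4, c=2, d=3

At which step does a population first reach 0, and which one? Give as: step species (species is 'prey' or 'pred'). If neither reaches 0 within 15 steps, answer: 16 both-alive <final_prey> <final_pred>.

Answer: 2 prey

Derivation:
Step 1: prey: 15+3-16=2; pred: 28+8-8=28
Step 2: prey: 2+0-2=0; pred: 28+1-8=21
First extinction: prey at step 2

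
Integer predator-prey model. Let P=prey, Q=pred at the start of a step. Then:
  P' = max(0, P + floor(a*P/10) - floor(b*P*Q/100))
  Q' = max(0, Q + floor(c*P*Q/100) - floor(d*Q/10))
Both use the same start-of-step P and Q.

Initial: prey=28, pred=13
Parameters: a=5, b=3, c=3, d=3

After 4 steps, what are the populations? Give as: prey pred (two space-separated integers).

Step 1: prey: 28+14-10=32; pred: 13+10-3=20
Step 2: prey: 32+16-19=29; pred: 20+19-6=33
Step 3: prey: 29+14-28=15; pred: 33+28-9=52
Step 4: prey: 15+7-23=0; pred: 52+23-15=60

Answer: 0 60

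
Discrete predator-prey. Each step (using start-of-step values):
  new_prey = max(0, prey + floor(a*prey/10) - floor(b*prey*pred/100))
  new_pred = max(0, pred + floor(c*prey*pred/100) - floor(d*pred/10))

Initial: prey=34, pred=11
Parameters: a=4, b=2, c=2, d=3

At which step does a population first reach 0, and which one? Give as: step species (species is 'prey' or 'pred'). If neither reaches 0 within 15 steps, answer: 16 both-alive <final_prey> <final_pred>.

Answer: 6 prey

Derivation:
Step 1: prey: 34+13-7=40; pred: 11+7-3=15
Step 2: prey: 40+16-12=44; pred: 15+12-4=23
Step 3: prey: 44+17-20=41; pred: 23+20-6=37
Step 4: prey: 41+16-30=27; pred: 37+30-11=56
Step 5: prey: 27+10-30=7; pred: 56+30-16=70
Step 6: prey: 7+2-9=0; pred: 70+9-21=58
First extinction: prey at step 6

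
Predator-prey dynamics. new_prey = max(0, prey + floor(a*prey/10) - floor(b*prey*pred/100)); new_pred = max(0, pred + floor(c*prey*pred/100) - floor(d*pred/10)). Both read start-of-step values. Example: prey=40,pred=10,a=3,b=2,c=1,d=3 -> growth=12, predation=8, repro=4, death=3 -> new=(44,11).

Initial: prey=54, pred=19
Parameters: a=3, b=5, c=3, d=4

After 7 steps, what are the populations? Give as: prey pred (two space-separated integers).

Answer: 0 5

Derivation:
Step 1: prey: 54+16-51=19; pred: 19+30-7=42
Step 2: prey: 19+5-39=0; pred: 42+23-16=49
Step 3: prey: 0+0-0=0; pred: 49+0-19=30
Step 4: prey: 0+0-0=0; pred: 30+0-12=18
Step 5: prey: 0+0-0=0; pred: 18+0-7=11
Step 6: prey: 0+0-0=0; pred: 11+0-4=7
Step 7: prey: 0+0-0=0; pred: 7+0-2=5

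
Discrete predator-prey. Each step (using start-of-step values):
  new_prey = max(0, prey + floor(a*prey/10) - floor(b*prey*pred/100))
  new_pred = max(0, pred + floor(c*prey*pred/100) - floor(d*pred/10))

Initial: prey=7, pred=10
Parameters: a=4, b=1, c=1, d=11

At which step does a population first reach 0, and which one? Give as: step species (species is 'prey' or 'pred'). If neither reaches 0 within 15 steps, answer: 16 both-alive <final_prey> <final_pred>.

Step 1: prey: 7+2-0=9; pred: 10+0-11=0
First extinction: pred at step 1

Answer: 1 pred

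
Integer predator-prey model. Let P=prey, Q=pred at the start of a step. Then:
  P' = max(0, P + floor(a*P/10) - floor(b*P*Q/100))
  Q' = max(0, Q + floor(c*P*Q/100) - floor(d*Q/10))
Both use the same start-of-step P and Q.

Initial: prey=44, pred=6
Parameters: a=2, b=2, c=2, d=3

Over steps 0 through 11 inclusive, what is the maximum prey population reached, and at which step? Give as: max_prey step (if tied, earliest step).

Step 1: prey: 44+8-5=47; pred: 6+5-1=10
Step 2: prey: 47+9-9=47; pred: 10+9-3=16
Step 3: prey: 47+9-15=41; pred: 16+15-4=27
Step 4: prey: 41+8-22=27; pred: 27+22-8=41
Step 5: prey: 27+5-22=10; pred: 41+22-12=51
Step 6: prey: 10+2-10=2; pred: 51+10-15=46
Step 7: prey: 2+0-1=1; pred: 46+1-13=34
Step 8: prey: 1+0-0=1; pred: 34+0-10=24
Step 9: prey: 1+0-0=1; pred: 24+0-7=17
Step 10: prey: 1+0-0=1; pred: 17+0-5=12
Step 11: prey: 1+0-0=1; pred: 12+0-3=9
Max prey = 47 at step 1

Answer: 47 1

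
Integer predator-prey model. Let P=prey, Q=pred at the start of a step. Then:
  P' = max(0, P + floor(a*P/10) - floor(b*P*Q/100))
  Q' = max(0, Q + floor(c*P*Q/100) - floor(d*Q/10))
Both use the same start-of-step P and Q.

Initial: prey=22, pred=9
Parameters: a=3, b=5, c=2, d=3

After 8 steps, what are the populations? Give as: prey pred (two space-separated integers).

Answer: 8 4

Derivation:
Step 1: prey: 22+6-9=19; pred: 9+3-2=10
Step 2: prey: 19+5-9=15; pred: 10+3-3=10
Step 3: prey: 15+4-7=12; pred: 10+3-3=10
Step 4: prey: 12+3-6=9; pred: 10+2-3=9
Step 5: prey: 9+2-4=7; pred: 9+1-2=8
Step 6: prey: 7+2-2=7; pred: 8+1-2=7
Step 7: prey: 7+2-2=7; pred: 7+0-2=5
Step 8: prey: 7+2-1=8; pred: 5+0-1=4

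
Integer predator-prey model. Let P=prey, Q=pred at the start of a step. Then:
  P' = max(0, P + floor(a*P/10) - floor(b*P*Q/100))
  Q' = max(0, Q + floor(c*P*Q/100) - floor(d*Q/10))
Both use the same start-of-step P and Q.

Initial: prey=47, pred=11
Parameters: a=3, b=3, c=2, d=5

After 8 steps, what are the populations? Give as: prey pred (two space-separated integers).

Answer: 5 3

Derivation:
Step 1: prey: 47+14-15=46; pred: 11+10-5=16
Step 2: prey: 46+13-22=37; pred: 16+14-8=22
Step 3: prey: 37+11-24=24; pred: 22+16-11=27
Step 4: prey: 24+7-19=12; pred: 27+12-13=26
Step 5: prey: 12+3-9=6; pred: 26+6-13=19
Step 6: prey: 6+1-3=4; pred: 19+2-9=12
Step 7: prey: 4+1-1=4; pred: 12+0-6=6
Step 8: prey: 4+1-0=5; pred: 6+0-3=3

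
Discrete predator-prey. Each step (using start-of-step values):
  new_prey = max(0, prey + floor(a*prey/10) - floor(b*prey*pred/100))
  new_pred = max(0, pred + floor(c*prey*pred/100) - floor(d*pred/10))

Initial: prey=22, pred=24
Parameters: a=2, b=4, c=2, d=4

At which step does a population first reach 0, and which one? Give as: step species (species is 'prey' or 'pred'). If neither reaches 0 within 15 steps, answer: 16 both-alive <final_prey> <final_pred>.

Step 1: prey: 22+4-21=5; pred: 24+10-9=25
Step 2: prey: 5+1-5=1; pred: 25+2-10=17
Step 3: prey: 1+0-0=1; pred: 17+0-6=11
Step 4: prey: 1+0-0=1; pred: 11+0-4=7
Step 5: prey: 1+0-0=1; pred: 7+0-2=5
Step 6: prey: 1+0-0=1; pred: 5+0-2=3
Step 7: prey: 1+0-0=1; pred: 3+0-1=2
Step 8: prey: 1+0-0=1; pred: 2+0-0=2
Steps 9-15: state stable at prey=1, pred=2 (no change)
No extinction within 15 steps

Answer: 16 both-alive 1 2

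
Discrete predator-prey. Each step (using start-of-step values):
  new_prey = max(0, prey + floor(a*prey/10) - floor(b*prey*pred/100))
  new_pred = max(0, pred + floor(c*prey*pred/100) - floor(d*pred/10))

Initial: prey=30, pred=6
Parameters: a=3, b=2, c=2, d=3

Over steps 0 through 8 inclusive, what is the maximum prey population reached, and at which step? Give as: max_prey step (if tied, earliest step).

Step 1: prey: 30+9-3=36; pred: 6+3-1=8
Step 2: prey: 36+10-5=41; pred: 8+5-2=11
Step 3: prey: 41+12-9=44; pred: 11+9-3=17
Step 4: prey: 44+13-14=43; pred: 17+14-5=26
Step 5: prey: 43+12-22=33; pred: 26+22-7=41
Step 6: prey: 33+9-27=15; pred: 41+27-12=56
Step 7: prey: 15+4-16=3; pred: 56+16-16=56
Step 8: prey: 3+0-3=0; pred: 56+3-16=43
Max prey = 44 at step 3

Answer: 44 3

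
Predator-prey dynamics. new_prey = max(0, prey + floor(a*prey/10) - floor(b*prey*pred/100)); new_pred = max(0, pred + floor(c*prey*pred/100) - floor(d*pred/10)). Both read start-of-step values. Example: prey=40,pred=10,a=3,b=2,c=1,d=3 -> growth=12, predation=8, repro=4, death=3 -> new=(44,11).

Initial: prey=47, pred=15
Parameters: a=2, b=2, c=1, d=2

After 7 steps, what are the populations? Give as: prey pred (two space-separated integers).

Step 1: prey: 47+9-14=42; pred: 15+7-3=19
Step 2: prey: 42+8-15=35; pred: 19+7-3=23
Step 3: prey: 35+7-16=26; pred: 23+8-4=27
Step 4: prey: 26+5-14=17; pred: 27+7-5=29
Step 5: prey: 17+3-9=11; pred: 29+4-5=28
Step 6: prey: 11+2-6=7; pred: 28+3-5=26
Step 7: prey: 7+1-3=5; pred: 26+1-5=22

Answer: 5 22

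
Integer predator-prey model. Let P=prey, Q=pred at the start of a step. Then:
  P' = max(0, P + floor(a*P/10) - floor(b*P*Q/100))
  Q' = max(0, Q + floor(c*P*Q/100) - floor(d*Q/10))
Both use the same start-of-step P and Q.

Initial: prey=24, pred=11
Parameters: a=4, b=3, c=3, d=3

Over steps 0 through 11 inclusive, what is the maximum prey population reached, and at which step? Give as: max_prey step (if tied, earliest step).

Answer: 26 1

Derivation:
Step 1: prey: 24+9-7=26; pred: 11+7-3=15
Step 2: prey: 26+10-11=25; pred: 15+11-4=22
Step 3: prey: 25+10-16=19; pred: 22+16-6=32
Step 4: prey: 19+7-18=8; pred: 32+18-9=41
Step 5: prey: 8+3-9=2; pred: 41+9-12=38
Step 6: prey: 2+0-2=0; pred: 38+2-11=29
Step 7: prey: 0+0-0=0; pred: 29+0-8=21
Step 8: prey: 0+0-0=0; pred: 21+0-6=15
Step 9: prey: 0+0-0=0; pred: 15+0-4=11
Step 10: prey: 0+0-0=0; pred: 11+0-3=8
Step 11: prey: 0+0-0=0; pred: 8+0-2=6
Max prey = 26 at step 1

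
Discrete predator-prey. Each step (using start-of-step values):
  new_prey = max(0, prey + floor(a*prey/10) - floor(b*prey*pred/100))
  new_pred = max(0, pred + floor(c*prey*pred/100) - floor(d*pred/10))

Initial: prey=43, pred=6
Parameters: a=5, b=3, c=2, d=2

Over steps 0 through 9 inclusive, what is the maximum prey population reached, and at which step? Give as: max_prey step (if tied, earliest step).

Answer: 68 2

Derivation:
Step 1: prey: 43+21-7=57; pred: 6+5-1=10
Step 2: prey: 57+28-17=68; pred: 10+11-2=19
Step 3: prey: 68+34-38=64; pred: 19+25-3=41
Step 4: prey: 64+32-78=18; pred: 41+52-8=85
Step 5: prey: 18+9-45=0; pred: 85+30-17=98
Step 6: prey: 0+0-0=0; pred: 98+0-19=79
Step 7: prey: 0+0-0=0; pred: 79+0-15=64
Step 8: prey: 0+0-0=0; pred: 64+0-12=52
Step 9: prey: 0+0-0=0; pred: 52+0-10=42
Max prey = 68 at step 2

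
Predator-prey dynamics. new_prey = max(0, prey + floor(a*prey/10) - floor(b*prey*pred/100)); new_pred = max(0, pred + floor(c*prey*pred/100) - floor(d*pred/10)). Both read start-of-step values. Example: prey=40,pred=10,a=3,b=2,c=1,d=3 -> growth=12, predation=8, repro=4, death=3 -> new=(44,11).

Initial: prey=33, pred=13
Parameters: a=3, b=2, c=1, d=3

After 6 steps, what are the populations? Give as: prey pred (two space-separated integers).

Answer: 35 17

Derivation:
Step 1: prey: 33+9-8=34; pred: 13+4-3=14
Step 2: prey: 34+10-9=35; pred: 14+4-4=14
Step 3: prey: 35+10-9=36; pred: 14+4-4=14
Step 4: prey: 36+10-10=36; pred: 14+5-4=15
Step 5: prey: 36+10-10=36; pred: 15+5-4=16
Step 6: prey: 36+10-11=35; pred: 16+5-4=17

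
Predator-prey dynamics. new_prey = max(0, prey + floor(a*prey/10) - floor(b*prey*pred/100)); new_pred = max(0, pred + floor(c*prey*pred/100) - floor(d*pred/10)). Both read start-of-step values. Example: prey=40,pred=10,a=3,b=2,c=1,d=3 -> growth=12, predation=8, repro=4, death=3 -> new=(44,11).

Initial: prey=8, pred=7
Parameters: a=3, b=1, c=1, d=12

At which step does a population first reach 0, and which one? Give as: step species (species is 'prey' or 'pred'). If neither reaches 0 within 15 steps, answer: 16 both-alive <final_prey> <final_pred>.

Step 1: prey: 8+2-0=10; pred: 7+0-8=0
First extinction: pred at step 1

Answer: 1 pred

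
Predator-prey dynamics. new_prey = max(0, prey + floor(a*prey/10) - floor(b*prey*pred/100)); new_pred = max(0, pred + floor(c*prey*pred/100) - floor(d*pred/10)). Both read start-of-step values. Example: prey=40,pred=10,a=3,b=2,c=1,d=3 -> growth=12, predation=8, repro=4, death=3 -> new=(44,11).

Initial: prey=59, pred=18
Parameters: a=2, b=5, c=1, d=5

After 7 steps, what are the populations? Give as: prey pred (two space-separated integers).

Step 1: prey: 59+11-53=17; pred: 18+10-9=19
Step 2: prey: 17+3-16=4; pred: 19+3-9=13
Step 3: prey: 4+0-2=2; pred: 13+0-6=7
Step 4: prey: 2+0-0=2; pred: 7+0-3=4
Step 5: prey: 2+0-0=2; pred: 4+0-2=2
Step 6: prey: 2+0-0=2; pred: 2+0-1=1
Step 7: prey: 2+0-0=2; pred: 1+0-0=1

Answer: 2 1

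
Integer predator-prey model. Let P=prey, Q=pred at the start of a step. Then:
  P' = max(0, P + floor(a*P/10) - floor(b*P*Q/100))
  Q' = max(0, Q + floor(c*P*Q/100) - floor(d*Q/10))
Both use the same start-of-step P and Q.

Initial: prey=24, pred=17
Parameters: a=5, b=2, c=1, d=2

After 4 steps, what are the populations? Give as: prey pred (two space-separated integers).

Step 1: prey: 24+12-8=28; pred: 17+4-3=18
Step 2: prey: 28+14-10=32; pred: 18+5-3=20
Step 3: prey: 32+16-12=36; pred: 20+6-4=22
Step 4: prey: 36+18-15=39; pred: 22+7-4=25

Answer: 39 25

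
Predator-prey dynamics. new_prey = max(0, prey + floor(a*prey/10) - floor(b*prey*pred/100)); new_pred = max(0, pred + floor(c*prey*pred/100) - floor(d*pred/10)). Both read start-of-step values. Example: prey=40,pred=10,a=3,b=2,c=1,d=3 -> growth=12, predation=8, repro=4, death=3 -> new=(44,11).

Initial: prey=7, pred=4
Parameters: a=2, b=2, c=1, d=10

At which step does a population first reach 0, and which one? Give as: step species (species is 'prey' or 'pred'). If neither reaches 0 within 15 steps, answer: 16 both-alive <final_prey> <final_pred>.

Answer: 1 pred

Derivation:
Step 1: prey: 7+1-0=8; pred: 4+0-4=0
First extinction: pred at step 1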